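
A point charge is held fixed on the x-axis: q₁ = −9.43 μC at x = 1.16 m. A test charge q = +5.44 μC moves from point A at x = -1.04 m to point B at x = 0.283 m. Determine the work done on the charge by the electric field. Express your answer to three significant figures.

0.316 J

The work done by the electric force is W_field = −ΔU = −q(V_B − V_A) = q(V_A − V_B).
At A: distance to the source charge is 2.20 m; V_A = kq₁/r = -3.85×10⁴ V.
At B: distance to the source charge is 0.877 m; V_B = kq₁/r = -9.67×10⁴ V.
ΔV = V_B − V_A = -5.81×10⁴ V.
W_field = −qΔV = −(5.44×10⁻⁶ C)(-5.81×10⁴ V) = 0.316 J.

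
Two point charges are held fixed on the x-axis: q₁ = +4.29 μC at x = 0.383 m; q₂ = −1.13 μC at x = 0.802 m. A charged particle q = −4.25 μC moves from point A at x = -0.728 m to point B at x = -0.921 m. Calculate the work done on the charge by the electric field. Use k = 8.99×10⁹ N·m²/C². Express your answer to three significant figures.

The work done by the electric force is W_field = −ΔU = −q(V_B − V_A) = q(V_A − V_B).
At A: distances to the source charges are 1.11 m, 1.53 m; V_A = Σ kqᵢ/rᵢ = 2.81×10⁴ V.
At B: distances to the source charges are 1.30 m, 1.72 m; V_B = Σ kqᵢ/rᵢ = 2.37×10⁴ V.
ΔV = V_B − V_A = -4390 V.
W_field = −qΔV = −(-4.25×10⁻⁶ C)(-4390 V) = -0.0187 J.

-0.0187 J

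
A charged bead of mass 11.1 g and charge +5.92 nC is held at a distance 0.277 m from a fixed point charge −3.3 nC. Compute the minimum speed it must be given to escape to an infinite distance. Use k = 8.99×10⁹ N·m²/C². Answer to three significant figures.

To just escape, total mechanical energy must reach zero at infinity: ½mv²_min + U = 0, so ½mv²_min = −U = |kQq|/r.
|U| = |kQq|/r = (8.99×10⁹ N·m²/C²)(3.30×10⁻⁹)(5.92×10⁻⁹)/(0.277) = 6.34×10⁻⁷ J.
v_min = √(2|U|/m) = √(2·6.34×10⁻⁷/0.0111) = 0.0107 m/s.

0.0107 m/s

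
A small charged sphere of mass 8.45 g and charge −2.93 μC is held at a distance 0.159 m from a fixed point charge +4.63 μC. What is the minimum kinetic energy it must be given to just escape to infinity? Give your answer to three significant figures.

To just escape, total mechanical energy must reach zero at infinity: ½mv²_min + U = 0, so ½mv²_min = −U = |kQq|/r.
|U| = |kQq|/r = (8.99×10⁹ N·m²/C²)(4.63×10⁻⁶)(2.93×10⁻⁶)/(0.159) = 0.767 J.

0.767 J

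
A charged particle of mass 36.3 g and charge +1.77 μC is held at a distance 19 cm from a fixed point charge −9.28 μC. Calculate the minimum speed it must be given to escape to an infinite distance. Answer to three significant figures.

6.54 m/s

To just escape, total mechanical energy must reach zero at infinity: ½mv²_min + U = 0, so ½mv²_min = −U = |kQq|/r.
|U| = |kQq|/r = (8.99×10⁹ N·m²/C²)(9.28×10⁻⁶)(1.77×10⁻⁶)/(0.190) = 0.777 J.
v_min = √(2|U|/m) = √(2·0.777/0.0363) = 6.54 m/s.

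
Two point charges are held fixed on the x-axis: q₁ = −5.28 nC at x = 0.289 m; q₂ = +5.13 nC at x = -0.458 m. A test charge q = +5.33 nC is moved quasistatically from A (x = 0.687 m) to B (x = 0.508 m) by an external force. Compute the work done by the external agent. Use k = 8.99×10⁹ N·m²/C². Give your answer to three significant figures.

-4.80×10⁻⁷ J

For quasistatic motion the external work equals the change in potential energy: W_ext = qΔV = q(V_B − V_A).
At A: distances to the source charges are 0.398 m, 1.15 m; V_A = Σ kqᵢ/rᵢ = -79.0 V.
At B: distances to the source charges are 0.219 m, 0.966 m; V_B = Σ kqᵢ/rᵢ = -169 V.
ΔV = V_B − V_A = -90.0 V.
W_ext = qΔV = (5.33×10⁻⁹ C)(-90.0 V) = -4.80×10⁻⁷ J.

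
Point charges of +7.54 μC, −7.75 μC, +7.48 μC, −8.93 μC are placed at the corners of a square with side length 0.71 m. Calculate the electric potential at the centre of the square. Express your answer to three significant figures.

Electric potential is a scalar, so the contributions from each charge add algebraically: V = Σ kqᵢ/rᵢ.
The distance from each corner to the centre is a√2/2 = 0.502 m.
V = k[(7.54×10⁻⁶)/(0.502) + (-7.75×10⁻⁶)/(0.502) + (7.48×10⁻⁶)/(0.502) + (-8.93×10⁻⁶)/(0.502)] = -2.97×10⁴ V.

-2.97×10⁴ V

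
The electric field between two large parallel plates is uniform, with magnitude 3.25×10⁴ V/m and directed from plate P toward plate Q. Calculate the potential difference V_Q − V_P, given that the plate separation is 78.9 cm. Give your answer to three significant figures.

In a uniform field, potential decreases in the direction of E: ΔV = −E·d for a displacement d parallel to E.
Going from P to Q is a displacement of 78.9 cm along the field, so V_Q − V_P = −Ed = -2.56×10⁴ V.

-2.56×10⁴ V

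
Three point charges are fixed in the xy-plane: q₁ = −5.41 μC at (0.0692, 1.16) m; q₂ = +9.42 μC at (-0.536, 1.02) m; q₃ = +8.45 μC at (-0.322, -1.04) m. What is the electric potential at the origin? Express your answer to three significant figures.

Electric potential is a scalar, so the contributions from each charge add algebraically: V = Σ kqᵢ/rᵢ.
Distances from the field point to each charge: r₁ = 1.16 m, r₂ = 1.15 m, r₃ = 1.09 m.
V = k[(-5.41×10⁻⁶)/(1.16) + (9.42×10⁻⁶)/(1.15) + (8.45×10⁻⁶)/(1.09)] = 1.01×10⁵ V.

1.01×10⁵ V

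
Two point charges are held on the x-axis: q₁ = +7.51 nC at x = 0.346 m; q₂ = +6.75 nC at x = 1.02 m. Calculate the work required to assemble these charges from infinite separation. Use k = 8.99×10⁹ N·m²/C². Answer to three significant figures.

6.76×10⁻⁷ J

The work to assemble the configuration equals its total potential energy, U = Σ kqᵢqⱼ/rᵢⱼ over all pairs.
Pair separations: r₁₂ = 0.674 m.
U = (6.76×10⁻⁷) = 6.76×10⁻⁷ J.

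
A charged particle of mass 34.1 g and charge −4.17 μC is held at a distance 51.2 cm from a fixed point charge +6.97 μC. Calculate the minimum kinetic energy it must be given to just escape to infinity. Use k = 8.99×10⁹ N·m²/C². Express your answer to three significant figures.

0.510 J

To just escape, total mechanical energy must reach zero at infinity: ½mv²_min + U = 0, so ½mv²_min = −U = |kQq|/r.
|U| = |kQq|/r = (8.99×10⁹ N·m²/C²)(6.97×10⁻⁶)(4.17×10⁻⁶)/(0.512) = 0.510 J.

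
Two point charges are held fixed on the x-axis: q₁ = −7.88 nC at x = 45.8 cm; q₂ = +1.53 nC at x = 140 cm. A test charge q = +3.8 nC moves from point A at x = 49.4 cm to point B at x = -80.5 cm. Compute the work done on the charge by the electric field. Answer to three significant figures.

The work done by the electric force is W_field = −ΔU = −q(V_B − V_A) = q(V_A − V_B).
At A: distances to the source charges are 0.0360 m, 0.906 m; V_A = Σ kqᵢ/rᵢ = -1950 V.
At B: distances to the source charges are 1.26 m, 2.21 m; V_B = Σ kqᵢ/rᵢ = -49.9 V.
ΔV = V_B − V_A = 1900 V.
W_field = −qΔV = −(3.80×10⁻⁹ C)(1900 V) = -7.23×10⁻⁶ J.

-7.23×10⁻⁶ J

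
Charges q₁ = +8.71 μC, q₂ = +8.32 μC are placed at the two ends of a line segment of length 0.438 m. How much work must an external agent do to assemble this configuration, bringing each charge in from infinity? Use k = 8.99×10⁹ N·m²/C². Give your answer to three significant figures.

The work to assemble the configuration equals its total potential energy, U = Σ kqᵢqⱼ/rᵢⱼ over all pairs.
The separation is r = 0.438 m.
U = (1.49) = 1.49 J.

1.49 J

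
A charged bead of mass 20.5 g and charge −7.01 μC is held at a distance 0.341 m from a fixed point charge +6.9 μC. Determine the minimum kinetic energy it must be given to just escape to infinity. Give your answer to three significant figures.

1.28 J

To just escape, total mechanical energy must reach zero at infinity: ½mv²_min + U = 0, so ½mv²_min = −U = |kQq|/r.
|U| = |kQq|/r = (8.99×10⁹ N·m²/C²)(6.90×10⁻⁶)(7.01×10⁻⁶)/(0.341) = 1.28 J.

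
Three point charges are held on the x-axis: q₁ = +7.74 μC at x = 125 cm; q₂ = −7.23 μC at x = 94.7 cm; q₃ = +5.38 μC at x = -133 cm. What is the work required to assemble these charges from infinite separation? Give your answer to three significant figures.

The work to assemble the configuration equals its total potential energy, U = Σ kqᵢqⱼ/rᵢⱼ over all pairs.
Pair separations: r₁₂ = 0.303 m, r₁₃ = 2.58 m, r₂₃ = 2.28 m.
U = (-1.66) + (0.145) + (-0.154) = -1.67 J.

-1.67 J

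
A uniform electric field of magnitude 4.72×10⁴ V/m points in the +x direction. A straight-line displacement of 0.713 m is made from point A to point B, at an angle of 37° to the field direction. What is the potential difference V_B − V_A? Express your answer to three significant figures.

-2.69×10⁴ V

Only the component of displacement along E changes the potential: ΔV = −E·d·cosθ.
ΔV = −(4.72×10⁴ V/m)(0.713 m)cos37° = -2.69×10⁴ V.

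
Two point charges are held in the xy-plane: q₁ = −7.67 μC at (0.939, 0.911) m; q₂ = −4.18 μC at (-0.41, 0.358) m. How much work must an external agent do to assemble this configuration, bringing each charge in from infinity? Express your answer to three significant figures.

0.198 J

The assembly work is the sum of pairwise potential energies, U = Σ_{i<j} kqᵢqⱼ/rᵢⱼ.
Pair separations: r₁₂ = 1.46 m.
U = (0.198) = 0.198 J.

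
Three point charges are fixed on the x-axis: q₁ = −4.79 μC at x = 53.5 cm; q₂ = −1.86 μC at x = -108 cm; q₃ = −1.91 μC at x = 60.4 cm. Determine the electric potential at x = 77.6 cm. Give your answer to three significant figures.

-2.88×10⁵ V

The total potential is the scalar sum of each charge's contribution, V = Σ kqᵢ/rᵢ.
Distances from the field point to each charge: r₁ = 0.241 m, r₂ = 1.86 m, r₃ = 0.172 m.
V = k[(-4.79×10⁻⁶)/(0.241) + (-1.86×10⁻⁶)/(1.86) + (-1.91×10⁻⁶)/(0.172)] = -2.88×10⁵ V.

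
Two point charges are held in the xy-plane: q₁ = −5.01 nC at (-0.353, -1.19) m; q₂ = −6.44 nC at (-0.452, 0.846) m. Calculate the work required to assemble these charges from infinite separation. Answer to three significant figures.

1.42×10⁻⁷ J

The work to assemble the configuration equals its total potential energy, U = Σ kqᵢqⱼ/rᵢⱼ over all pairs.
Pair separations: r₁₂ = 2.04 m.
U = (1.42×10⁻⁷) = 1.42×10⁻⁷ J.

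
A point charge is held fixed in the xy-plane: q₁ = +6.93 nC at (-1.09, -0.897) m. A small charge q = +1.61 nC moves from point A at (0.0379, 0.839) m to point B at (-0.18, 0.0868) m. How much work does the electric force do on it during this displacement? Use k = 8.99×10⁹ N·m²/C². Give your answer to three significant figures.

-2.64×10⁻⁸ J

The work done by the electric force is W_field = −ΔU = −q(V_B − V_A) = q(V_A − V_B).
At A: distance to the source charge is 2.07 m; V_A = kq₁/r = 30.1 V.
At B: distance to the source charge is 1.34 m; V_B = kq₁/r = 46.5 V.
ΔV = V_B − V_A = 16.4 V.
W_field = −qΔV = −(1.61×10⁻⁹ C)(16.4 V) = -2.64×10⁻⁸ J.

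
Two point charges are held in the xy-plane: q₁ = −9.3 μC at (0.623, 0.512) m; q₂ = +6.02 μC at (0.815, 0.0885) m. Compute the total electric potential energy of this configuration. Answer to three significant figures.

-1.08 J

The assembly work is the sum of pairwise potential energies, U = Σ_{i<j} kqᵢqⱼ/rᵢⱼ.
Pair separations: r₁₂ = 0.465 m.
U = (-1.08) = -1.08 J.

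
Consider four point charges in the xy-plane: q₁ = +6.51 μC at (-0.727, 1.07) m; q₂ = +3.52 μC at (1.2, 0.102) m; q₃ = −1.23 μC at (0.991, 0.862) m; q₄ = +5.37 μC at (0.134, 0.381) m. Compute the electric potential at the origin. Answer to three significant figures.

1.83×10⁵ V

Electric potential is a scalar, so the contributions from each charge add algebraically: V = Σ kqᵢ/rᵢ.
Distances from the field point to each charge: r₁ = 1.29 m, r₂ = 1.20 m, r₃ = 1.31 m, r₄ = 0.404 m.
V = k[(6.51×10⁻⁶)/(1.29) + (3.52×10⁻⁶)/(1.20) + (-1.23×10⁻⁶)/(1.31) + (5.37×10⁻⁶)/(0.404)] = 1.83×10⁵ V.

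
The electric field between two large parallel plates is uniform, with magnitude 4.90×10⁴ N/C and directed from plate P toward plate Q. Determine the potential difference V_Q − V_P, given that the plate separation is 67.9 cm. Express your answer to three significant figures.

In a uniform field, potential decreases in the direction of E: ΔV = −E·d for a displacement d parallel to E.
Going from P to Q is a displacement of 67.9 cm along the field, so V_Q − V_P = −Ed = -3.33×10⁴ V.

-3.33×10⁴ V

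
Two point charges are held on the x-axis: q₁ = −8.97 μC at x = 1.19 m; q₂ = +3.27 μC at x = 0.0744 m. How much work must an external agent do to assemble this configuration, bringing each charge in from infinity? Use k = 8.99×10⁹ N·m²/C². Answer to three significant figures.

The work to assemble the configuration equals its total potential energy, U = Σ kqᵢqⱼ/rᵢⱼ over all pairs.
Pair separations: r₁₂ = 1.12 m.
U = (-0.236) = -0.236 J.

-0.236 J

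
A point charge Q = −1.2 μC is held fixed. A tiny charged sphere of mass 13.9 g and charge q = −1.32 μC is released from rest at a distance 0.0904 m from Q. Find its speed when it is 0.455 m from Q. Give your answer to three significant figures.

Only the electrostatic force acts, so mechanical energy is conserved: ½mv² = U₁ − U₂ = kQq(1/r₁ − 1/r₂).
U₁ − U₂ = (8.99×10⁹ N·m²/C²)(-1.20×10⁻⁶ C)(-1.32×10⁻⁶ C)(1/0.0904 − 1/0.455) = 0.126 J.
v = √(2·0.126/0.0139) = 4.26 m/s.

4.26 m/s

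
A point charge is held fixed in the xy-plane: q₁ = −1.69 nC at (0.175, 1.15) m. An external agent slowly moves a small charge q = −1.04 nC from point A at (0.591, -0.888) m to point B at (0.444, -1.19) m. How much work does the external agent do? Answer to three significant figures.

-8.88×10⁻¹⁰ J

For quasistatic motion the external work equals the change in potential energy: W_ext = qΔV = q(V_B − V_A).
At A: distance to the source charge is 2.08 m; V_A = kq₁/r = -7.30 V.
At B: distance to the source charge is 2.36 m; V_B = kq₁/r = -6.45 V.
ΔV = V_B − V_A = 0.854 V.
W_ext = qΔV = (-1.04×10⁻⁹ C)(0.854 V) = -8.88×10⁻¹⁰ J.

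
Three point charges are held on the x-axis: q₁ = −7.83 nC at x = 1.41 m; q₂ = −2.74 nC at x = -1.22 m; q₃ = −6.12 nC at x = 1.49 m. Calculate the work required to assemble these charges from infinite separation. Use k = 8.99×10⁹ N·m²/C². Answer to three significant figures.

5.51×10⁻⁶ J

The work to assemble the configuration equals its total potential energy, U = Σ kqᵢqⱼ/rᵢⱼ over all pairs.
Pair separations: r₁₂ = 2.63 m, r₁₃ = 0.0800 m, r₂₃ = 2.71 m.
U = (7.33×10⁻⁸) + (5.38×10⁻⁶) + (5.56×10⁻⁸) = 5.51×10⁻⁶ J.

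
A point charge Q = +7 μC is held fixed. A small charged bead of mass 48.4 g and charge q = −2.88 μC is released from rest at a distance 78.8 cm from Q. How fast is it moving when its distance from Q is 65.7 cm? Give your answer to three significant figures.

1.38 m/s

Only the electrostatic force acts, so mechanical energy is conserved: ½mv² = U₁ − U₂ = kQq(1/r₁ − 1/r₂).
U₁ − U₂ = (8.99×10⁹ N·m²/C²)(7.00×10⁻⁶ C)(-2.88×10⁻⁶ C)(1/0.788 − 1/0.657) = 0.0459 J.
v = √(2·0.0459/0.0484) = 1.38 m/s.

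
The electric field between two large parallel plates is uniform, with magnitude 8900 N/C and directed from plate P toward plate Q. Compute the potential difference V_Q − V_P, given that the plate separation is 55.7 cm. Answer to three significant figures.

-4960 V

In a uniform field, potential decreases in the direction of E: ΔV = −E·d for a displacement d parallel to E.
Going from P to Q is a displacement of 55.7 cm along the field, so V_Q − V_P = −Ed = -4960 V.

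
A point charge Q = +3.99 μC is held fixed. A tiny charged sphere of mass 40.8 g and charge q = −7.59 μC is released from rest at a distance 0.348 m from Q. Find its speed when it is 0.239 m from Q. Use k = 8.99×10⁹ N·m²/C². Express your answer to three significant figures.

4.18 m/s

Only the electrostatic force acts, so mechanical energy is conserved: ½mv² = U₁ − U₂ = kQq(1/r₁ − 1/r₂).
U₁ − U₂ = (8.99×10⁹ N·m²/C²)(3.99×10⁻⁶ C)(-7.59×10⁻⁶ C)(1/0.348 − 1/0.239) = 0.357 J.
v = √(2·0.357/0.0408) = 4.18 m/s.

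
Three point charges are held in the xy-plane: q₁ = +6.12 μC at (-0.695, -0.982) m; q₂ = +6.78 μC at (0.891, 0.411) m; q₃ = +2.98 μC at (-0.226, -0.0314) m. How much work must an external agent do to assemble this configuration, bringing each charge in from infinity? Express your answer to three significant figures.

The work to assemble the configuration equals its total potential energy, U = Σ kqᵢqⱼ/rᵢⱼ over all pairs.
Pair separations: r₁₂ = 2.11 m, r₁₃ = 1.06 m, r₂₃ = 1.20 m.
U = (0.177) + (0.155) + (0.151) = 0.483 J.

0.483 J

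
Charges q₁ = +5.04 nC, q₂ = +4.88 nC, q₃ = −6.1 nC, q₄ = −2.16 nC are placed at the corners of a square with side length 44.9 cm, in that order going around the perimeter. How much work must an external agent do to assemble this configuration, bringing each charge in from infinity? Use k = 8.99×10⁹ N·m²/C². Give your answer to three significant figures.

-6.42×10⁻⁷ J

The assembly work is the sum of pairwise potential energies, U = Σ_{i<j} kqᵢqⱼ/rᵢⱼ.
The four side pairs have separation 0.449 m and the two diagonal pairs 0.635 m.
Summing all 6 pair terms gives U = -6.42×10⁻⁷ J.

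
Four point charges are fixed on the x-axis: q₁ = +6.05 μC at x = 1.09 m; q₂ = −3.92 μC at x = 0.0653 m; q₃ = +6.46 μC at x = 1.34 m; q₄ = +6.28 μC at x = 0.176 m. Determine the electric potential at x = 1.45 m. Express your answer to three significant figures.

6.98×10⁵ V

The total potential is the scalar sum of each charge's contribution, V = Σ kqᵢ/rᵢ.
Distances from the field point to each charge: r₁ = 0.360 m, r₂ = 1.38 m, r₃ = 0.110 m, r₄ = 1.27 m.
V = k[(6.05×10⁻⁶)/(0.360) + (-3.92×10⁻⁶)/(1.38) + (6.46×10⁻⁶)/(0.110) + (6.28×10⁻⁶)/(1.27)] = 6.98×10⁵ V.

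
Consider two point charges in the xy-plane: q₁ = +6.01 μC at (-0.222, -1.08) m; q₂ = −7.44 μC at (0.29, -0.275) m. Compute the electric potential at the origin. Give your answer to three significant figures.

The total potential is the scalar sum of each charge's contribution, V = Σ kqᵢ/rᵢ.
Distances from the field point to each charge: r₁ = 1.10 m, r₂ = 0.400 m.
V = k[(6.01×10⁻⁶)/(1.10) + (-7.44×10⁻⁶)/(0.400)] = -1.18×10⁵ V.

-1.18×10⁵ V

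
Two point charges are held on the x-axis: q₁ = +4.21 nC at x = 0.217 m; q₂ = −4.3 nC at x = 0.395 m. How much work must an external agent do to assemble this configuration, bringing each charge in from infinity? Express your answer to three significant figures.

-9.14×10⁻⁷ J

The work to assemble the configuration equals its total potential energy, U = Σ kqᵢqⱼ/rᵢⱼ over all pairs.
Pair separations: r₁₂ = 0.178 m.
U = (-9.14×10⁻⁷) = -9.14×10⁻⁷ J.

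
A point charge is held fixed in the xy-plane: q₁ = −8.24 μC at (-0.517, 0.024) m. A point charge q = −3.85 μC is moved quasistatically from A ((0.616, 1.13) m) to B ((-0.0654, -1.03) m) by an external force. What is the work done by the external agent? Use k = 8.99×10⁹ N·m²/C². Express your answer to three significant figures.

0.0686 J

For quasistatic motion the external work equals the change in potential energy: W_ext = qΔV = q(V_B − V_A).
At A: distance to the source charge is 1.58 m; V_A = kq₁/r = -4.68×10⁴ V.
At B: distance to the source charge is 1.15 m; V_B = kq₁/r = -6.46×10⁴ V.
ΔV = V_B − V_A = -1.78×10⁴ V.
W_ext = qΔV = (-3.85×10⁻⁶ C)(-1.78×10⁴ V) = 0.0686 J.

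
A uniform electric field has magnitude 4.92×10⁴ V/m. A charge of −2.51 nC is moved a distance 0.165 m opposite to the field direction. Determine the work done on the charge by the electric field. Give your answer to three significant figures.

2.04×10⁻⁵ J

The potential change for a displacement 0.165 m opposite to the field direction is ΔV = +Ed = 8120 V.
W_field = −qΔV = 2.04×10⁻⁵ J.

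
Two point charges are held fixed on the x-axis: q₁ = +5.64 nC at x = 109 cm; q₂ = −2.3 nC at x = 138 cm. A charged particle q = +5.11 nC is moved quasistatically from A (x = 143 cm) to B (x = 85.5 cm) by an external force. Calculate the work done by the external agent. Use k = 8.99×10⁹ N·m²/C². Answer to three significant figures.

2.25×10⁻⁶ J

For quasistatic motion the external work equals the change in potential energy: W_ext = qΔV = q(V_B − V_A).
At A: distances to the source charges are 0.340 m, 0.0500 m; V_A = Σ kqᵢ/rᵢ = -264 V.
At B: distances to the source charges are 0.235 m, 0.525 m; V_B = Σ kqᵢ/rᵢ = 176 V.
ΔV = V_B − V_A = 441 V.
W_ext = qΔV = (5.11×10⁻⁹ C)(441 V) = 2.25×10⁻⁶ J.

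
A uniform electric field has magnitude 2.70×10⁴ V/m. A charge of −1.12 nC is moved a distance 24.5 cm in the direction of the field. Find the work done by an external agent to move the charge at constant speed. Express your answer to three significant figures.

The potential change for a displacement 24.5 cm in the direction of the field is ΔV = −Ed = -6620 V.
W_ext = qΔV = 7.41×10⁻⁶ J.

7.41×10⁻⁶ J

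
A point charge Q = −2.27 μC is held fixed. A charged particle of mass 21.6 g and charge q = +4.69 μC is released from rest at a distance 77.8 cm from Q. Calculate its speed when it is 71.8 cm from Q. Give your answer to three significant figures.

Only the electrostatic force acts, so mechanical energy is conserved: ½mv² = U₁ − U₂ = kQq(1/r₁ − 1/r₂).
U₁ − U₂ = (8.99×10⁹ N·m²/C²)(-2.27×10⁻⁶ C)(4.69×10⁻⁶ C)(1/0.778 − 1/0.718) = 0.0103 J.
v = √(2·0.0103/0.0216) = 0.976 m/s.

0.976 m/s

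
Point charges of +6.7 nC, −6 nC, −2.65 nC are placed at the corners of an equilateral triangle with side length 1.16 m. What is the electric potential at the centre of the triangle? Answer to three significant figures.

The total potential is the scalar sum of each charge's contribution, V = Σ kqᵢ/rᵢ.
The distance from each vertex to the centroid is a/√3 = 0.670 m.
V = k[(6.70×10⁻⁹)/(0.670) + (-6.00×10⁻⁹)/(0.670) + (-2.65×10⁻⁹)/(0.670)] = -26.2 V.

-26.2 V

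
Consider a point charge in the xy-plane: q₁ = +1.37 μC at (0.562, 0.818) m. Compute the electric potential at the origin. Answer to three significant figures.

Electric potential is a scalar, so the contributions from each charge add algebraically: V = Σ kqᵢ/rᵢ.
Distances from the field point to each charge: r₁ = 0.992 m.
V = k[(1.37×10⁻⁶)/(0.992)] = 1.24×10⁴ V.

1.24×10⁴ V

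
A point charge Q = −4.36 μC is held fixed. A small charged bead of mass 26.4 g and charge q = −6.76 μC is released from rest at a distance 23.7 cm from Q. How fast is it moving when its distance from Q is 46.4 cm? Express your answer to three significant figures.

Only the electrostatic force acts, so mechanical energy is conserved: ½mv² = U₁ − U₂ = kQq(1/r₁ − 1/r₂).
U₁ − U₂ = (8.99×10⁹ N·m²/C²)(-4.36×10⁻⁶ C)(-6.76×10⁻⁶ C)(1/0.237 − 1/0.464) = 0.547 J.
v = √(2·0.547/0.0264) = 6.44 m/s.

6.44 m/s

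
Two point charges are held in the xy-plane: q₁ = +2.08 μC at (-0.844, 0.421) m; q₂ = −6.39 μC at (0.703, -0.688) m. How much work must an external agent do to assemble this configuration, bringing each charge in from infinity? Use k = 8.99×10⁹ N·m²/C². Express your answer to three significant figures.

The assembly work is the sum of pairwise potential energies, U = Σ_{i<j} kqᵢqⱼ/rᵢⱼ.
Pair separations: r₁₂ = 1.90 m.
U = (-0.0628) = -0.0628 J.

-0.0628 J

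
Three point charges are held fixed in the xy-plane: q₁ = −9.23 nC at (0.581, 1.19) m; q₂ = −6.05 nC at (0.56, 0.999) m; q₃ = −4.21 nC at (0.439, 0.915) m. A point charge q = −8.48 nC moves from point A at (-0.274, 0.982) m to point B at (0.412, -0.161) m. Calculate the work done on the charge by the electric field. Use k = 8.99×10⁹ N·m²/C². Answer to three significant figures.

5.91×10⁻⁷ J

The work done by the electric force is W_field = −ΔU = −q(V_B − V_A) = q(V_A − V_B).
At A: distances to the source charges are 0.880 m, 0.834 m, 0.716 m; V_A = Σ kqᵢ/rᵢ = -212 V.
At B: distances to the source charges are 1.36 m, 1.17 m, 1.08 m; V_B = Σ kqᵢ/rᵢ = -143 V.
ΔV = V_B − V_A = 69.7 V.
W_field = −qΔV = −(-8.48×10⁻⁹ C)(69.7 V) = 5.91×10⁻⁷ J.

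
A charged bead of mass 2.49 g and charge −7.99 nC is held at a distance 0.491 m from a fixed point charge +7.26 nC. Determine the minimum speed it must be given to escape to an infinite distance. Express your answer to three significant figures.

0.0292 m/s

To just escape, total mechanical energy must reach zero at infinity: ½mv²_min + U = 0, so ½mv²_min = −U = |kQq|/r.
|U| = |kQq|/r = (8.99×10⁹ N·m²/C²)(7.26×10⁻⁹)(7.99×10⁻⁹)/(0.491) = 1.06×10⁻⁶ J.
v_min = √(2|U|/m) = √(2·1.06×10⁻⁶/2.49×10⁻³) = 0.0292 m/s.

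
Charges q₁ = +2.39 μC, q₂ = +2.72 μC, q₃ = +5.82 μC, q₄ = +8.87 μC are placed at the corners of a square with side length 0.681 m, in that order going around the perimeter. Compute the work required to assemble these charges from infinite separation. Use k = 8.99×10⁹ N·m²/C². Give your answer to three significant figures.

The assembly work is the sum of pairwise potential energies, U = Σ_{i<j} kqᵢqⱼ/rᵢⱼ.
The four side pairs have separation 0.681 m and the two diagonal pairs 0.963 m.
Summing all 6 pair terms gives U = 1.61 J.

1.61 J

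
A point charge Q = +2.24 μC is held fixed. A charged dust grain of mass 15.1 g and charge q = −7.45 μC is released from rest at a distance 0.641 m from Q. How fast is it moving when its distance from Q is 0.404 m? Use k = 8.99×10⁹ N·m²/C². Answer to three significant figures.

4.26 m/s

Only the electrostatic force acts, so mechanical energy is conserved: ½mv² = U₁ − U₂ = kQq(1/r₁ − 1/r₂).
U₁ − U₂ = (8.99×10⁹ N·m²/C²)(2.24×10⁻⁶ C)(-7.45×10⁻⁶ C)(1/0.641 − 1/0.404) = 0.137 J.
v = √(2·0.137/0.0151) = 4.26 m/s.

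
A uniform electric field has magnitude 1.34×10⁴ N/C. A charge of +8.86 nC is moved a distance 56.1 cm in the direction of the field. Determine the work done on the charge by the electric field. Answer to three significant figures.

6.66×10⁻⁵ J

The potential change for a displacement 56.1 cm in the direction of the field is ΔV = −Ed = -7520 V.
W_field = −qΔV = 6.66×10⁻⁵ J.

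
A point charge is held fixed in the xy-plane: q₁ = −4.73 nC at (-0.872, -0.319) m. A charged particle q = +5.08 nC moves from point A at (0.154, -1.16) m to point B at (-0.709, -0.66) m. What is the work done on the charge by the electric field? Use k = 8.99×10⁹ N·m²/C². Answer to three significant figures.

The work done by the electric force is W_field = −ΔU = −q(V_B − V_A) = q(V_A − V_B).
At A: distance to the source charge is 1.33 m; V_A = kq₁/r = -32.1 V.
At B: distance to the source charge is 0.378 m; V_B = kq₁/r = -113 V.
ΔV = V_B − V_A = -80.5 V.
W_field = −qΔV = −(5.08×10⁻⁹ C)(-80.5 V) = 4.09×10⁻⁷ J.

4.09×10⁻⁷ J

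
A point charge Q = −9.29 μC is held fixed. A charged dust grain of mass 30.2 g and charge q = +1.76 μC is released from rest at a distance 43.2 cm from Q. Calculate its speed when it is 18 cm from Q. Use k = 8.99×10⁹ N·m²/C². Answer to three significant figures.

Only the electrostatic force acts, so mechanical energy is conserved: ½mv² = U₁ − U₂ = kQq(1/r₁ − 1/r₂).
U₁ − U₂ = (8.99×10⁹ N·m²/C²)(-9.29×10⁻⁶ C)(1.76×10⁻⁶ C)(1/0.432 − 1/0.180) = 0.476 J.
v = √(2·0.476/0.0302) = 5.62 m/s.

5.62 m/s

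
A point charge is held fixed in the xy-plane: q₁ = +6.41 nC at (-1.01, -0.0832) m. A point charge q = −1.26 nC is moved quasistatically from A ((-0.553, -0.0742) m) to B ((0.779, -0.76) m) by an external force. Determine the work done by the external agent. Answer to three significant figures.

For quasistatic motion the external work equals the change in potential energy: W_ext = qΔV = q(V_B − V_A).
At A: distance to the source charge is 0.457 m; V_A = kq₁/r = 126 V.
At B: distance to the source charge is 1.91 m; V_B = kq₁/r = 30.1 V.
ΔV = V_B − V_A = -95.9 V.
W_ext = qΔV = (-1.26×10⁻⁹ C)(-95.9 V) = 1.21×10⁻⁷ J.

1.21×10⁻⁷ J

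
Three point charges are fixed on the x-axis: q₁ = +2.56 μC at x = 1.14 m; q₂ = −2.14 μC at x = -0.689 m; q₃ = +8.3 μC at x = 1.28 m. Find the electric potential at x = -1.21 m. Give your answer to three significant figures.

2830 V

The total potential is the scalar sum of each charge's contribution, V = Σ kqᵢ/rᵢ.
Distances from the field point to each charge: r₁ = 2.35 m, r₂ = 0.521 m, r₃ = 2.49 m.
V = k[(2.56×10⁻⁶)/(2.35) + (-2.14×10⁻⁶)/(0.521) + (8.30×10⁻⁶)/(2.49)] = 2830 V.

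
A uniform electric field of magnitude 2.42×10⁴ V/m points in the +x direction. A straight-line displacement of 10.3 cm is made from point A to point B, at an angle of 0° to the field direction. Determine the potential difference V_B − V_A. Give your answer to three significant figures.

-2490 V

Only the component of displacement along E changes the potential: ΔV = −E·d·cosθ.
ΔV = −(2.42×10⁴ V/m)(0.103 m)cos0° = -2490 V.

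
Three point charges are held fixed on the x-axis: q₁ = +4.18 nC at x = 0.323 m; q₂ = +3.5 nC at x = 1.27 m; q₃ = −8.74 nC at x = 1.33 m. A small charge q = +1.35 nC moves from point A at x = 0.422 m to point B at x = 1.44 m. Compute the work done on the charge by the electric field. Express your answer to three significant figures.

The work done by the electric force is W_field = −ΔU = −q(V_B − V_A) = q(V_A − V_B).
At A: distances to the source charges are 0.0990 m, 0.848 m, 0.908 m; V_A = Σ kqᵢ/rᵢ = 330 V.
At B: distances to the source charges are 1.12 m, 0.170 m, 0.110 m; V_B = Σ kqᵢ/rᵢ = -496 V.
ΔV = V_B − V_A = -826 V.
W_field = −qΔV = −(1.35×10⁻⁹ C)(-826 V) = 1.11×10⁻⁶ J.

1.11×10⁻⁶ J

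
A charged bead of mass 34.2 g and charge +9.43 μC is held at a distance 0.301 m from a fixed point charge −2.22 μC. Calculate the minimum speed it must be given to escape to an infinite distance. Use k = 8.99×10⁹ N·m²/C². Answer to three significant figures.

To just escape, total mechanical energy must reach zero at infinity: ½mv²_min + U = 0, so ½mv²_min = −U = |kQq|/r.
|U| = |kQq|/r = (8.99×10⁹ N·m²/C²)(2.22×10⁻⁶)(9.43×10⁻⁶)/(0.301) = 0.625 J.
v_min = √(2|U|/m) = √(2·0.625/0.0342) = 6.05 m/s.

6.05 m/s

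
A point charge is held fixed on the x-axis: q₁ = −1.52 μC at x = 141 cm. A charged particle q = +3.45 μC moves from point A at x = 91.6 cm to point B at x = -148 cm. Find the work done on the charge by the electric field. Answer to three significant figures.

The work done by the electric force is W_field = −ΔU = −q(V_B − V_A) = q(V_A − V_B).
At A: distance to the source charge is 0.494 m; V_A = kq₁/r = -2.77×10⁴ V.
At B: distance to the source charge is 2.89 m; V_B = kq₁/r = -4730 V.
ΔV = V_B − V_A = 2.29×10⁴ V.
W_field = −qΔV = −(3.45×10⁻⁶ C)(2.29×10⁴ V) = -0.0791 J.

-0.0791 J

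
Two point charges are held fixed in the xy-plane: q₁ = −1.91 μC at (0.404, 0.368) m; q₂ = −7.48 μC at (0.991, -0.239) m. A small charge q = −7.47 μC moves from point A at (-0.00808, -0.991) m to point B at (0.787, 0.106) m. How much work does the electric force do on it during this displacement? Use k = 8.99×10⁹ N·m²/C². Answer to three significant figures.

-1.04 J

The work done by the electric force is W_field = −ΔU = −q(V_B − V_A) = q(V_A − V_B).
At A: distances to the source charges are 1.42 m, 1.25 m; V_A = Σ kqᵢ/rᵢ = -6.59×10⁴ V.
At B: distances to the source charges are 0.464 m, 0.401 m; V_B = Σ kqᵢ/rᵢ = -2.05×10⁵ V.
ΔV = V_B − V_A = -1.39×10⁵ V.
W_field = −qΔV = −(-7.47×10⁻⁶ C)(-1.39×10⁵ V) = -1.04 J.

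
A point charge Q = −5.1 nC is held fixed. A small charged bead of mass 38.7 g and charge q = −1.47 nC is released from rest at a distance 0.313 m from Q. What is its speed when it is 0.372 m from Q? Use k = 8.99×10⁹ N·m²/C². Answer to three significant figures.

1.33×10⁻³ m/s

Only the electrostatic force acts, so mechanical energy is conserved: ½mv² = U₁ − U₂ = kQq(1/r₁ − 1/r₂).
U₁ − U₂ = (8.99×10⁹ N·m²/C²)(-5.10×10⁻⁹ C)(-1.47×10⁻⁹ C)(1/0.313 − 1/0.372) = 3.42×10⁻⁸ J.
v = √(2·3.42×10⁻⁸/0.0387) = 1.33×10⁻³ m/s.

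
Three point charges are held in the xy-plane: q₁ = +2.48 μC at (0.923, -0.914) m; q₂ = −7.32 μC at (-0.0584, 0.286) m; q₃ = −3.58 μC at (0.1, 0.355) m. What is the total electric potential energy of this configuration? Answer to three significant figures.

The assembly work is the sum of pairwise potential energies, U = Σ_{i<j} kqᵢqⱼ/rᵢⱼ.
Pair separations: r₁₂ = 1.55 m, r₁₃ = 1.51 m, r₂₃ = 0.173 m.
U = (-0.105) + (-0.0528) + (1.36) = 1.21 J.

1.21 J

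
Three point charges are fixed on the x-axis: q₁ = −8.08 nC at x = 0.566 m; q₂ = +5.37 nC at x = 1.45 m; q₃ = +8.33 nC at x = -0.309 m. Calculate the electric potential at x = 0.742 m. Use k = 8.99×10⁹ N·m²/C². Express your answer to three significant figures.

The total potential is the scalar sum of each charge's contribution, V = Σ kqᵢ/rᵢ.
Distances from the field point to each charge: r₁ = 0.176 m, r₂ = 0.708 m, r₃ = 1.05 m.
V = k[(-8.08×10⁻⁹)/(0.176) + (5.37×10⁻⁹)/(0.708) + (8.33×10⁻⁹)/(1.05)] = -273 V.

-273 V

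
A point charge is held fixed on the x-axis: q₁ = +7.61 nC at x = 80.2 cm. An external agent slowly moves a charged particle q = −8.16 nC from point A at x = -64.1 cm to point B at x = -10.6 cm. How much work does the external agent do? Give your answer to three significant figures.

For quasistatic motion the external work equals the change in potential energy: W_ext = qΔV = q(V_B − V_A).
At A: distance to the source charge is 1.44 m; V_A = kq₁/r = 47.4 V.
At B: distance to the source charge is 0.908 m; V_B = kq₁/r = 75.3 V.
ΔV = V_B − V_A = 27.9 V.
W_ext = qΔV = (-8.16×10⁻⁹ C)(27.9 V) = -2.28×10⁻⁷ J.

-2.28×10⁻⁷ J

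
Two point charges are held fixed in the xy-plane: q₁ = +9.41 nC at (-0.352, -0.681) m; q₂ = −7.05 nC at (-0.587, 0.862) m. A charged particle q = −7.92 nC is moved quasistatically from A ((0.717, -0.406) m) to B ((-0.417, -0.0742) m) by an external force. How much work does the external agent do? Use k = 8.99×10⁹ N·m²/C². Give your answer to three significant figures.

-2.39×10⁻⁷ J

For quasistatic motion the external work equals the change in potential energy: W_ext = qΔV = q(V_B − V_A).
At A: distances to the source charges are 1.10 m, 1.82 m; V_A = Σ kqᵢ/rᵢ = 41.8 V.
At B: distances to the source charges are 0.610 m, 0.952 m; V_B = Σ kqᵢ/rᵢ = 72.0 V.
ΔV = V_B − V_A = 30.2 V.
W_ext = qΔV = (-7.92×10⁻⁹ C)(30.2 V) = -2.39×10⁻⁷ J.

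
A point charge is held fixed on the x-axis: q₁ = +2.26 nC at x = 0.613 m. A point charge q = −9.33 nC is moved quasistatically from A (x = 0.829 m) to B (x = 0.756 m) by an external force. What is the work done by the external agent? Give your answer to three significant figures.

-4.48×10⁻⁷ J

For quasistatic motion the external work equals the change in potential energy: W_ext = qΔV = q(V_B − V_A).
At A: distance to the source charge is 0.216 m; V_A = kq₁/r = 94.1 V.
At B: distance to the source charge is 0.143 m; V_B = kq₁/r = 142 V.
ΔV = V_B − V_A = 48.0 V.
W_ext = qΔV = (-9.33×10⁻⁹ C)(48.0 V) = -4.48×10⁻⁷ J.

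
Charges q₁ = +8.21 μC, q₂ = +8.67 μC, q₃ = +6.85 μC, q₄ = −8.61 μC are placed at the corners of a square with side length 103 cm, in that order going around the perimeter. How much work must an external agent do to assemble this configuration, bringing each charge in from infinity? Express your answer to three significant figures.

The assembly work is the sum of pairwise potential energies, U = Σ_{i<j} kqᵢqⱼ/rᵢⱼ.
The four side pairs have separation 1.03 m and the two diagonal pairs 1.46 m.
Summing all 6 pair terms gives U = -0.106 J.

-0.106 J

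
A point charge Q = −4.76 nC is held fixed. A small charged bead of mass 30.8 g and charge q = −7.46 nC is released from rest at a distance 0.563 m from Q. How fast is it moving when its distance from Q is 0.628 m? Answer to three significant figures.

1.95×10⁻³ m/s

Only the electrostatic force acts, so mechanical energy is conserved: ½mv² = U₁ − U₂ = kQq(1/r₁ − 1/r₂).
U₁ − U₂ = (8.99×10⁹ N·m²/C²)(-4.76×10⁻⁹ C)(-7.46×10⁻⁹ C)(1/0.563 − 1/0.628) = 5.87×10⁻⁸ J.
v = √(2·5.87×10⁻⁸/0.0308) = 1.95×10⁻³ m/s.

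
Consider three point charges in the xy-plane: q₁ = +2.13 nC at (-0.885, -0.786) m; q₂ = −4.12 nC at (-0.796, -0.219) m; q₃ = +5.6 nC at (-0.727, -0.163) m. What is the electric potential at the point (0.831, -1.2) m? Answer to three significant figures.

18.3 V

The total potential is the scalar sum of each charge's contribution, V = Σ kqᵢ/rᵢ.
Distances from the field point to each charge: r₁ = 1.77 m, r₂ = 1.90 m, r₃ = 1.87 m.
V = k[(2.13×10⁻⁹)/(1.77) + (-4.12×10⁻⁹)/(1.90) + (5.60×10⁻⁹)/(1.87)] = 18.3 V.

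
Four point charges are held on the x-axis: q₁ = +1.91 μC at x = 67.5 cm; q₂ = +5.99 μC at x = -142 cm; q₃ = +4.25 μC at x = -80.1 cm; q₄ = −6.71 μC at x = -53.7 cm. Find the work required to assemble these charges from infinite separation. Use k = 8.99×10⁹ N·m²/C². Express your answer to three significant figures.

-1.01 J

The work to assemble the configuration equals its total potential energy, U = Σ kqᵢqⱼ/rᵢⱼ over all pairs.
Pair separations: r₁₂ = 2.09 m, r₁₃ = 1.48 m, r₁₄ = 1.21 m, r₂₃ = 0.619 m, r₂₄ = 0.883 m, r₃₄ = 0.264 m.
Summing all 6 pair terms gives U = -1.01 J.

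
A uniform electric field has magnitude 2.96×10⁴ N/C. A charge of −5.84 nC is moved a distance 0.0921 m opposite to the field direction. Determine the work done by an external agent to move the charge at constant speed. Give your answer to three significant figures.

The potential change for a displacement 0.0921 m opposite to the field direction is ΔV = +Ed = 2730 V.
W_ext = qΔV = -1.59×10⁻⁵ J.

-1.59×10⁻⁵ J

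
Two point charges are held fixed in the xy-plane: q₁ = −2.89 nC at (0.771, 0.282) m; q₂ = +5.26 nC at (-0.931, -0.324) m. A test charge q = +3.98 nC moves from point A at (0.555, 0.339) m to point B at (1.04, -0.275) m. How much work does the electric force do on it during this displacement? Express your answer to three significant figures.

-2.76×10⁻⁷ J

The work done by the electric force is W_field = −ΔU = −q(V_B − V_A) = q(V_A − V_B).
At A: distances to the source charges are 0.223 m, 1.63 m; V_A = Σ kqᵢ/rᵢ = -87.2 V.
At B: distances to the source charges are 0.619 m, 1.97 m; V_B = Σ kqᵢ/rᵢ = -18.0 V.
ΔV = V_B − V_A = 69.2 V.
W_field = −qΔV = −(3.98×10⁻⁹ C)(69.2 V) = -2.76×10⁻⁷ J.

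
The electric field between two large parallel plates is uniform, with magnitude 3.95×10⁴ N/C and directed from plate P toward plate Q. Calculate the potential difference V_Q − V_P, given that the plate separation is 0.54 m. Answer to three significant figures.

In a uniform field, potential decreases in the direction of E: ΔV = −E·d for a displacement d parallel to E.
Going from P to Q is a displacement of 0.54 m along the field, so V_Q − V_P = −Ed = -2.13×10⁴ V.

-2.13×10⁴ V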